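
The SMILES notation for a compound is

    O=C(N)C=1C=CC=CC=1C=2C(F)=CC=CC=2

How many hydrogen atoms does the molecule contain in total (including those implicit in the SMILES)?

Walk through each heavy atom and fill implicit hydrogens from standard valence (C 4, N 3, O 2, S 2, halogen 1):
  atom 1: O, bond orders sum to 2 (valence 2) → 0 H
  atom 2: C, bond orders sum to 4 (valence 4) → 0 H
  atom 3: N, bond orders sum to 1 (valence 3) → 2 H
  atom 4: C, bond orders sum to 4 (valence 4) → 0 H
  atom 5: C, bond orders sum to 3 (valence 4) → 1 H
  atom 6: C, bond orders sum to 3 (valence 4) → 1 H
  atom 7: C, bond orders sum to 3 (valence 4) → 1 H
  atom 8: C, bond orders sum to 3 (valence 4) → 1 H
  atom 9: C, bond orders sum to 4 (valence 4) → 0 H
  atom 10: C, bond orders sum to 4 (valence 4) → 0 H
  atom 11: C, bond orders sum to 4 (valence 4) → 0 H
  atom 12: F (halogen, monovalent) → 0 H
  atom 13: C, bond orders sum to 3 (valence 4) → 1 H
  atom 14: C, bond orders sum to 3 (valence 4) → 1 H
  atom 15: C, bond orders sum to 3 (valence 4) → 1 H
  atom 16: C, bond orders sum to 3 (valence 4) → 1 H
Total hydrogens: 10.

10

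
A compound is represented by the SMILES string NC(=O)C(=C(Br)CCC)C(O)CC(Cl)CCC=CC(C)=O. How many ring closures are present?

In SMILES, each pair of matching ring-closure digits denotes one ring-closing bond; the number of such bonds equals the number of independent rings.
Ring-closure bonds here: 0.

0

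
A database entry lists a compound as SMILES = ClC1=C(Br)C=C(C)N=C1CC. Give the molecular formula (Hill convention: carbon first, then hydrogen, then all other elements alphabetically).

Walk through each heavy atom and fill implicit hydrogens from standard valence (C 4, N 3, O 2, S 2, halogen 1):
  atom 1: Cl (halogen, monovalent) → 0 H
  atom 2: C, bond orders sum to 4 (valence 4) → 0 H
  atom 3: C, bond orders sum to 4 (valence 4) → 0 H
  atom 4: Br (halogen, monovalent) → 0 H
  atom 5: C, bond orders sum to 3 (valence 4) → 1 H
  atom 6: C, bond orders sum to 4 (valence 4) → 0 H
  atom 7: C, bond orders sum to 1 (valence 4) → 3 H
  atom 8: N, bond orders sum to 3 (valence 3) → 0 H
  atom 9: C, bond orders sum to 4 (valence 4) → 0 H
  atom 10: C, bond orders sum to 2 (valence 4) → 2 H
  atom 11: C, bond orders sum to 1 (valence 4) → 3 H
Totals → C:8, H:9, Br:1, Cl:1, N:1.

C8H9BrClN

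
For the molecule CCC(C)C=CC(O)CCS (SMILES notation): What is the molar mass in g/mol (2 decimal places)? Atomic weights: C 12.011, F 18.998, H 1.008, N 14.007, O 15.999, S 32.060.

First, the molecular formula is C9H18OS (counting implicit H from valence).
  C: 9 × 12.011 = 108.099
  H: 18 × 1.008 = 18.144
  O: 1 × 15.999 = 15.999
  S: 1 × 32.060 = 32.060
Sum: 9×12.011 + 18×1.008 + 1×15.999 + 1×32.060 = 174.302 → 174.30 g/mol.

174.30 g/mol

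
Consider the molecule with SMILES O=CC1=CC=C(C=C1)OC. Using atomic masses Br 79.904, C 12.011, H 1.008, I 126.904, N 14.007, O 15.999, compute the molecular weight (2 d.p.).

First, the molecular formula is C8H8O2 (counting implicit H from valence).
  C: 8 × 12.011 = 96.088
  H: 8 × 1.008 = 8.064
  O: 2 × 15.999 = 31.998
Sum: 8×12.011 + 8×1.008 + 2×15.999 = 136.150 → 136.15 g/mol.

136.15 g/mol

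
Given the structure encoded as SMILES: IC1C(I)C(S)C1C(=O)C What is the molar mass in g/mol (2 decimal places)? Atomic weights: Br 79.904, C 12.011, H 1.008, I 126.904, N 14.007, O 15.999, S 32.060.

First, the molecular formula is C6H8I2OS (counting implicit H from valence).
  C: 6 × 12.011 = 72.066
  H: 8 × 1.008 = 8.064
  I: 2 × 126.904 = 253.808
  O: 1 × 15.999 = 15.999
  S: 1 × 32.060 = 32.060
Sum: 6×12.011 + 8×1.008 + 2×126.904 + 1×15.999 + 1×32.060 = 381.997 → 382.00 g/mol.

382.00 g/mol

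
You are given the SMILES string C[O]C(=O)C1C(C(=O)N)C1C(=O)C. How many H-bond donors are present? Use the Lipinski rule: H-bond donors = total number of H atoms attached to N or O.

Donors: find every N or O and count the H atoms it carries.
  atom 2 (O): bond orders sum to 2 → 0 H
  atom 4 (O): bond orders sum to 2 → 0 H
  atom 8 (O): bond orders sum to 2 → 0 H
  atom 9 (N): bond orders sum to 1 → 2 H
  atom 12 (O): bond orders sum to 2 → 0 H
Lipinski HBD = 2.

2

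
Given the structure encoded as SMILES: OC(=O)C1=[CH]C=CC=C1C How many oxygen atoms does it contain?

Scan the SMILES for O atoms (remember two-letter symbols like Cl and Br are single atoms).
Oxygen count: 2.

2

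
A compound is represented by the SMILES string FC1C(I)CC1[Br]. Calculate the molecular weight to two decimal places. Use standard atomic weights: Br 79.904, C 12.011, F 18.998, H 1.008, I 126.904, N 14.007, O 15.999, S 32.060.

First, the molecular formula is C4H5BrFI (counting implicit H from valence).
  Br: 1 × 79.904 = 79.904
  C: 4 × 12.011 = 48.044
  F: 1 × 18.998 = 18.998
  H: 5 × 1.008 = 5.040
  I: 1 × 126.904 = 126.904
Sum: 1×79.904 + 4×12.011 + 1×18.998 + 5×1.008 + 1×126.904 = 278.890 → 278.89 g/mol.

278.89 g/mol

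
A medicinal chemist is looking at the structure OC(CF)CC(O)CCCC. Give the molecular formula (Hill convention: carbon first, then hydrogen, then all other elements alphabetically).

C8H17FO2

Walk through each heavy atom and fill implicit hydrogens from standard valence (C 4, N 3, O 2, S 2, halogen 1):
  atom 1: O, bond orders sum to 1 (valence 2) → 1 H
  atom 2: C, bond orders sum to 3 (valence 4) → 1 H
  atom 3: C, bond orders sum to 2 (valence 4) → 2 H
  atom 4: F (halogen, monovalent) → 0 H
  atom 5: C, bond orders sum to 2 (valence 4) → 2 H
  atom 6: C, bond orders sum to 3 (valence 4) → 1 H
  atom 7: O, bond orders sum to 1 (valence 2) → 1 H
  atom 8: C, bond orders sum to 2 (valence 4) → 2 H
  atom 9: C, bond orders sum to 2 (valence 4) → 2 H
  atom 10: C, bond orders sum to 2 (valence 4) → 2 H
  atom 11: C, bond orders sum to 1 (valence 4) → 3 H
Totals → C:8, H:17, F:1, O:2.
In Hill order: C8H17FO2.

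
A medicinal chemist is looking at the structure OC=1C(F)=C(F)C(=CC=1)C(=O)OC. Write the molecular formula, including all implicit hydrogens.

C8H6F2O3

Walk through each heavy atom and fill implicit hydrogens from standard valence (C 4, N 3, O 2, S 2, halogen 1):
  atom 1: O, bond orders sum to 1 (valence 2) → 1 H
  atom 2: C, bond orders sum to 4 (valence 4) → 0 H
  atom 3: C, bond orders sum to 4 (valence 4) → 0 H
  atom 4: F (halogen, monovalent) → 0 H
  atom 5: C, bond orders sum to 4 (valence 4) → 0 H
  atom 6: F (halogen, monovalent) → 0 H
  atom 7: C, bond orders sum to 4 (valence 4) → 0 H
  atom 8: C, bond orders sum to 3 (valence 4) → 1 H
  atom 9: C, bond orders sum to 3 (valence 4) → 1 H
  atom 10: C, bond orders sum to 4 (valence 4) → 0 H
  atom 11: O, bond orders sum to 2 (valence 2) → 0 H
  atom 12: O, bond orders sum to 2 (valence 2) → 0 H
  atom 13: C, bond orders sum to 1 (valence 4) → 3 H
Totals → C:8, H:6, F:2, O:3.
In Hill order: C8H6F2O3.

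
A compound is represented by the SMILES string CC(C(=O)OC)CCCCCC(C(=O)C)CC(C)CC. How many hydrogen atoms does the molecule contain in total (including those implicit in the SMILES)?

Walk through each heavy atom and fill implicit hydrogens from standard valence (C 4, N 3, O 2, S 2, halogen 1):
  atom 1: C, bond orders sum to 1 (valence 4) → 3 H
  atom 2: C, bond orders sum to 3 (valence 4) → 1 H
  atom 3: C, bond orders sum to 4 (valence 4) → 0 H
  atom 4: O, bond orders sum to 2 (valence 2) → 0 H
  atom 5: O, bond orders sum to 2 (valence 2) → 0 H
  atom 6: C, bond orders sum to 1 (valence 4) → 3 H
  atom 7: C, bond orders sum to 2 (valence 4) → 2 H
  atom 8: C, bond orders sum to 2 (valence 4) → 2 H
  atom 9: C, bond orders sum to 2 (valence 4) → 2 H
  atom 10: C, bond orders sum to 2 (valence 4) → 2 H
  atom 11: C, bond orders sum to 2 (valence 4) → 2 H
  atom 12: C, bond orders sum to 3 (valence 4) → 1 H
  atom 13: C, bond orders sum to 4 (valence 4) → 0 H
  atom 14: O, bond orders sum to 2 (valence 2) → 0 H
  atom 15: C, bond orders sum to 1 (valence 4) → 3 H
  atom 16: C, bond orders sum to 2 (valence 4) → 2 H
  atom 17: C, bond orders sum to 3 (valence 4) → 1 H
  atom 18: C, bond orders sum to 1 (valence 4) → 3 H
  atom 19: C, bond orders sum to 2 (valence 4) → 2 H
  atom 20: C, bond orders sum to 1 (valence 4) → 3 H
Total hydrogens: 32.

32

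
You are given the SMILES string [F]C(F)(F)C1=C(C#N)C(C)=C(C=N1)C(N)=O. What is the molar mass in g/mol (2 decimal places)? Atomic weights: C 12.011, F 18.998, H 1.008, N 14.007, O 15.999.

First, the molecular formula is C9H6F3N3O (counting implicit H from valence).
  C: 9 × 12.011 = 108.099
  F: 3 × 18.998 = 56.994
  H: 6 × 1.008 = 6.048
  N: 3 × 14.007 = 42.021
  O: 1 × 15.999 = 15.999
Sum: 9×12.011 + 3×18.998 + 6×1.008 + 3×14.007 + 1×15.999 = 229.161 → 229.16 g/mol.

229.16 g/mol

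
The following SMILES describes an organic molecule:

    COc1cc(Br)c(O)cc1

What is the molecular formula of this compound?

Walk through each heavy atom and fill implicit hydrogens from standard valence (C 4, N 3, O 2, S 2, halogen 1); for lowercase aromatic atoms, an aromatic c carries 1 H when it has two neighbours and 0 H with three, and aromatic n carries 0 H:
  atom 1: C, bond orders sum to 1 (valence 4) → 3 H
  atom 2: O, bond orders sum to 2 (valence 2) → 0 H
  atom 3: aromatic c, 3 neighbours → 0 H
  atom 4: aromatic c, 2 neighbours → 1 H
  atom 5: aromatic c, 3 neighbours → 0 H
  atom 6: Br (halogen, monovalent) → 0 H
  atom 7: aromatic c, 3 neighbours → 0 H
  atom 8: O, bond orders sum to 1 (valence 2) → 1 H
  atom 9: aromatic c, 2 neighbours → 1 H
  atom 10: aromatic c, 2 neighbours → 1 H
Totals → C:7, H:7, Br:1, O:2.
In Hill order: C7H7BrO2.

C7H7BrO2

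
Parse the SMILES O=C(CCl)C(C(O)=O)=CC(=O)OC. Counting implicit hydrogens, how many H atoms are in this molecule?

Walk through each heavy atom and fill implicit hydrogens from standard valence (C 4, N 3, O 2, S 2, halogen 1):
  atom 1: O, bond orders sum to 2 (valence 2) → 0 H
  atom 2: C, bond orders sum to 4 (valence 4) → 0 H
  atom 3: C, bond orders sum to 2 (valence 4) → 2 H
  atom 4: Cl (halogen, monovalent) → 0 H
  atom 5: C, bond orders sum to 4 (valence 4) → 0 H
  atom 6: C, bond orders sum to 4 (valence 4) → 0 H
  atom 7: O, bond orders sum to 1 (valence 2) → 1 H
  atom 8: O, bond orders sum to 2 (valence 2) → 0 H
  atom 9: C, bond orders sum to 3 (valence 4) → 1 H
  atom 10: C, bond orders sum to 4 (valence 4) → 0 H
  atom 11: O, bond orders sum to 2 (valence 2) → 0 H
  atom 12: O, bond orders sum to 2 (valence 2) → 0 H
  atom 13: C, bond orders sum to 1 (valence 4) → 3 H
Total hydrogens: 7.

7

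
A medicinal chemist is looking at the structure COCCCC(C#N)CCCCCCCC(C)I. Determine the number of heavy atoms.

Every atom symbol written in the SMILES (organic subset) is one heavy atom; implicit H are not written.
Heavy atoms by element → C:15, I:1, N:1, O:1.
Total: 18.

18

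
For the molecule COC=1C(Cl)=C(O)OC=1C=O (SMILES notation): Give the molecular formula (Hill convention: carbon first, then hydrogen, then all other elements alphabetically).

Walk through each heavy atom and fill implicit hydrogens from standard valence (C 4, N 3, O 2, S 2, halogen 1):
  atom 1: C, bond orders sum to 1 (valence 4) → 3 H
  atom 2: O, bond orders sum to 2 (valence 2) → 0 H
  atom 3: C, bond orders sum to 4 (valence 4) → 0 H
  atom 4: C, bond orders sum to 4 (valence 4) → 0 H
  atom 5: Cl (halogen, monovalent) → 0 H
  atom 6: C, bond orders sum to 4 (valence 4) → 0 H
  atom 7: O, bond orders sum to 1 (valence 2) → 1 H
  atom 8: O, bond orders sum to 2 (valence 2) → 0 H
  atom 9: C, bond orders sum to 4 (valence 4) → 0 H
  atom 10: C, bond orders sum to 3 (valence 4) → 1 H
  atom 11: O, bond orders sum to 2 (valence 2) → 0 H
Totals → C:6, H:5, Cl:1, O:4.

C6H5ClO4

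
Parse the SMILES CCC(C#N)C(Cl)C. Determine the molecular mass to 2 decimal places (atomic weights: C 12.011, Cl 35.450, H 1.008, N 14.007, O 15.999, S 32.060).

First, the molecular formula is C6H10ClN (counting implicit H from valence).
  C: 6 × 12.011 = 72.066
  Cl: 1 × 35.450 = 35.450
  H: 10 × 1.008 = 10.080
  N: 1 × 14.007 = 14.007
Sum: 6×12.011 + 1×35.450 + 10×1.008 + 1×14.007 = 131.603 → 131.60 g/mol.

131.60 g/mol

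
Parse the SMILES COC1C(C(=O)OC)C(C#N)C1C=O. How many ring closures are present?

In SMILES, each pair of matching ring-closure digits denotes one ring-closing bond; the number of such bonds equals the number of independent rings.
Ring-closure bonds here: 1.

1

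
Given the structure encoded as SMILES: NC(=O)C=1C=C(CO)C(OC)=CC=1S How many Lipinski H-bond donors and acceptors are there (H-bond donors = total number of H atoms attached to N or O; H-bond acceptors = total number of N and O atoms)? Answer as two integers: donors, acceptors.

Donors: find every N or O and count the H atoms it carries.
  atom 1 (N): bond orders sum to 1 → 2 H
  atom 3 (O): bond orders sum to 2 → 0 H
  atom 8 (O): bond orders sum to 1 → 1 H
  atom 10 (O): bond orders sum to 2 → 0 H
Lipinski HBD = 3.
Acceptors: N atoms = 1, O atoms = 3 → HBA = 4.

3, 4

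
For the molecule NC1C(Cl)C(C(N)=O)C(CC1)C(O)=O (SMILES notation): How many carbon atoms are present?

8

Count every carbon token in the SMILES (each C, including those in ring-closure positions and inside branches).
Carbon count: 8.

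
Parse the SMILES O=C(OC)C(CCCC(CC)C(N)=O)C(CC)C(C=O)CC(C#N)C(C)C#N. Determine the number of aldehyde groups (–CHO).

1

The aldehyde motif appears at heavy-atom position 19 in the SMILES.
Other groups present: 1 amide, 1 ester, 2 nitrile.
Aldehyde count: 1.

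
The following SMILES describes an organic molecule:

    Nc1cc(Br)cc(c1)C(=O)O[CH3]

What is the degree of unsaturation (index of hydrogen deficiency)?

Molecular formula: C8H8BrNO2.
DoU = (2C + 2 + N − H − X) / 2, where X is the halogen count and O/S are ignored.
    = (2·8 + 2 + 1 − 8 − 1) / 2 = 10 / 2 = 5.

5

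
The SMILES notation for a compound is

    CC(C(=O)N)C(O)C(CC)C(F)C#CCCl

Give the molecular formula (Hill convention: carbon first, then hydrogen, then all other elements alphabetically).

C11H17ClFNO2

Walk through each heavy atom and fill implicit hydrogens from standard valence (C 4, N 3, O 2, S 2, halogen 1):
  atom 1: C, bond orders sum to 1 (valence 4) → 3 H
  atom 2: C, bond orders sum to 3 (valence 4) → 1 H
  atom 3: C, bond orders sum to 4 (valence 4) → 0 H
  atom 4: O, bond orders sum to 2 (valence 2) → 0 H
  atom 5: N, bond orders sum to 1 (valence 3) → 2 H
  atom 6: C, bond orders sum to 3 (valence 4) → 1 H
  atom 7: O, bond orders sum to 1 (valence 2) → 1 H
  atom 8: C, bond orders sum to 3 (valence 4) → 1 H
  atom 9: C, bond orders sum to 2 (valence 4) → 2 H
  atom 10: C, bond orders sum to 1 (valence 4) → 3 H
  atom 11: C, bond orders sum to 3 (valence 4) → 1 H
  atom 12: F (halogen, monovalent) → 0 H
  atom 13: C, bond orders sum to 4 (valence 4) → 0 H
  atom 14: C, bond orders sum to 4 (valence 4) → 0 H
  atom 15: C, bond orders sum to 2 (valence 4) → 2 H
  atom 16: Cl (halogen, monovalent) → 0 H
Totals → C:11, H:17, Cl:1, F:1, N:1, O:2.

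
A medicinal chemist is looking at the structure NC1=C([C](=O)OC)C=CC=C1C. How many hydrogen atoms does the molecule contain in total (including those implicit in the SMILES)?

11

Walk through each heavy atom and fill implicit hydrogens from standard valence (C 4, N 3, O 2, S 2, halogen 1):
  atom 1: N, bond orders sum to 1 (valence 3) → 2 H
  atom 2: C, bond orders sum to 4 (valence 4) → 0 H
  atom 3: C, bond orders sum to 4 (valence 4) → 0 H
  atom 4: C with explicit H count 0
  atom 5: O, bond orders sum to 2 (valence 2) → 0 H
  atom 6: O, bond orders sum to 2 (valence 2) → 0 H
  atom 7: C, bond orders sum to 1 (valence 4) → 3 H
  atom 8: C, bond orders sum to 3 (valence 4) → 1 H
  atom 9: C, bond orders sum to 3 (valence 4) → 1 H
  atom 10: C, bond orders sum to 3 (valence 4) → 1 H
  atom 11: C, bond orders sum to 4 (valence 4) → 0 H
  atom 12: C, bond orders sum to 1 (valence 4) → 3 H
Total hydrogens: 11.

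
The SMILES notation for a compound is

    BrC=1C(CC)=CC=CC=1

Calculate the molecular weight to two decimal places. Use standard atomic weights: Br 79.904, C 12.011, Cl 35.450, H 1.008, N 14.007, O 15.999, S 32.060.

185.06 g/mol

First, the molecular formula is C8H9Br (counting implicit H from valence).
  Br: 1 × 79.904 = 79.904
  C: 8 × 12.011 = 96.088
  H: 9 × 1.008 = 9.072
Sum: 1×79.904 + 8×12.011 + 9×1.008 = 185.064 → 185.06 g/mol.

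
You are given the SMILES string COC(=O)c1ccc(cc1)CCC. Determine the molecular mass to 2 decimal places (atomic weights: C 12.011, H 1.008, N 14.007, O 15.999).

178.23 g/mol

First, the molecular formula is C11H14O2 (counting implicit H from valence).
  C: 11 × 12.011 = 132.121
  H: 14 × 1.008 = 14.112
  O: 2 × 15.999 = 31.998
Sum: 11×12.011 + 14×1.008 + 2×15.999 = 178.231 → 178.23 g/mol.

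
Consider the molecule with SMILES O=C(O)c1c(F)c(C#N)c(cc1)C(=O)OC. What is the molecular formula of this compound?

C10H6FNO4

Walk through each heavy atom and fill implicit hydrogens from standard valence (C 4, N 3, O 2, S 2, halogen 1); for lowercase aromatic atoms, an aromatic c carries 1 H when it has two neighbours and 0 H with three, and aromatic n carries 0 H:
  atom 1: O, bond orders sum to 2 (valence 2) → 0 H
  atom 2: C, bond orders sum to 4 (valence 4) → 0 H
  atom 3: O, bond orders sum to 1 (valence 2) → 1 H
  atom 4: aromatic c, 3 neighbours → 0 H
  atom 5: aromatic c, 3 neighbours → 0 H
  atom 6: F (halogen, monovalent) → 0 H
  atom 7: aromatic c, 3 neighbours → 0 H
  atom 8: C, bond orders sum to 4 (valence 4) → 0 H
  atom 9: N, bond orders sum to 3 (valence 3) → 0 H
  atom 10: aromatic c, 3 neighbours → 0 H
  atom 11: aromatic c, 2 neighbours → 1 H
  atom 12: aromatic c, 2 neighbours → 1 H
  atom 13: C, bond orders sum to 4 (valence 4) → 0 H
  atom 14: O, bond orders sum to 2 (valence 2) → 0 H
  atom 15: O, bond orders sum to 2 (valence 2) → 0 H
  atom 16: C, bond orders sum to 1 (valence 4) → 3 H
Totals → C:10, H:6, F:1, N:1, O:4.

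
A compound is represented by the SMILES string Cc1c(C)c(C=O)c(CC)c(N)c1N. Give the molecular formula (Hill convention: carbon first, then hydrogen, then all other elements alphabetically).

C11H16N2O

Walk through each heavy atom and fill implicit hydrogens from standard valence (C 4, N 3, O 2, S 2, halogen 1); for lowercase aromatic atoms, an aromatic c carries 1 H when it has two neighbours and 0 H with three, and aromatic n carries 0 H:
  atom 1: C, bond orders sum to 1 (valence 4) → 3 H
  atom 2: aromatic c, 3 neighbours → 0 H
  atom 3: aromatic c, 3 neighbours → 0 H
  atom 4: C, bond orders sum to 1 (valence 4) → 3 H
  atom 5: aromatic c, 3 neighbours → 0 H
  atom 6: C, bond orders sum to 3 (valence 4) → 1 H
  atom 7: O, bond orders sum to 2 (valence 2) → 0 H
  atom 8: aromatic c, 3 neighbours → 0 H
  atom 9: C, bond orders sum to 2 (valence 4) → 2 H
  atom 10: C, bond orders sum to 1 (valence 4) → 3 H
  atom 11: aromatic c, 3 neighbours → 0 H
  atom 12: N, bond orders sum to 1 (valence 3) → 2 H
  atom 13: aromatic c, 3 neighbours → 0 H
  atom 14: N, bond orders sum to 1 (valence 3) → 2 H
Totals → C:11, H:16, N:2, O:1.
In Hill order: C11H16N2O.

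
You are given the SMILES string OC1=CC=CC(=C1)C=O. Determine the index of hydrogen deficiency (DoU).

5

Degree of unsaturation = (number of rings) + (number of π bonds).
Ring closures in the SMILES: 1.
π bonds: 4 double bonds (each 1 DoU) → 4 DoU from unsaturation.
Total DoU = 1 + 4 = 5.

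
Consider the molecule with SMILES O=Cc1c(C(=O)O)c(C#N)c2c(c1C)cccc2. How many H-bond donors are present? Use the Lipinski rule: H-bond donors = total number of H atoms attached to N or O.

Donors: find every N or O and count the H atoms it carries.
  atom 1 (O): bond orders sum to 2 → 0 H
  atom 6 (O): bond orders sum to 2 → 0 H
  atom 7 (O): bond orders sum to 1 → 1 H
  atom 10 (N): bond orders sum to 3 → 0 H
Lipinski HBD = 1.

1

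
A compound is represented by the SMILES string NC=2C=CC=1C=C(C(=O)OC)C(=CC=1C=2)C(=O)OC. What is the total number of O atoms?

Scan the SMILES for O atoms (remember two-letter symbols like Cl and Br are single atoms).
Oxygen count: 4.

4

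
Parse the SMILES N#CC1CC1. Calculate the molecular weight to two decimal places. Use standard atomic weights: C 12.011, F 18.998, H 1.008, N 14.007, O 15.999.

First, the molecular formula is C4H5N (counting implicit H from valence).
  C: 4 × 12.011 = 48.044
  H: 5 × 1.008 = 5.040
  N: 1 × 14.007 = 14.007
Sum: 4×12.011 + 5×1.008 + 1×14.007 = 67.091 → 67.09 g/mol.

67.09 g/mol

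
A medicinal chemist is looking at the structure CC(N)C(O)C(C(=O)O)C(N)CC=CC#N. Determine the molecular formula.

C10H17N3O3

Walk through each heavy atom and fill implicit hydrogens from standard valence (C 4, N 3, O 2, S 2, halogen 1):
  atom 1: C, bond orders sum to 1 (valence 4) → 3 H
  atom 2: C, bond orders sum to 3 (valence 4) → 1 H
  atom 3: N, bond orders sum to 1 (valence 3) → 2 H
  atom 4: C, bond orders sum to 3 (valence 4) → 1 H
  atom 5: O, bond orders sum to 1 (valence 2) → 1 H
  atom 6: C, bond orders sum to 3 (valence 4) → 1 H
  atom 7: C, bond orders sum to 4 (valence 4) → 0 H
  atom 8: O, bond orders sum to 2 (valence 2) → 0 H
  atom 9: O, bond orders sum to 1 (valence 2) → 1 H
  atom 10: C, bond orders sum to 3 (valence 4) → 1 H
  atom 11: N, bond orders sum to 1 (valence 3) → 2 H
  atom 12: C, bond orders sum to 2 (valence 4) → 2 H
  atom 13: C, bond orders sum to 3 (valence 4) → 1 H
  atom 14: C, bond orders sum to 3 (valence 4) → 1 H
  atom 15: C, bond orders sum to 4 (valence 4) → 0 H
  atom 16: N, bond orders sum to 3 (valence 3) → 0 H
Totals → C:10, H:17, N:3, O:3.
In Hill order: C10H17N3O3.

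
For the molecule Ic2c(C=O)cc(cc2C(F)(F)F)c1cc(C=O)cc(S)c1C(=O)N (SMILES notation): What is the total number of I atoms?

1

Scan the SMILES for I atoms (remember two-letter symbols like Cl and Br are single atoms).
Iodine count: 1.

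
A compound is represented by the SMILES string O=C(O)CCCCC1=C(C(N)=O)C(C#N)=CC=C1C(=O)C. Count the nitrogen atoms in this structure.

Scan the SMILES for N atoms (remember two-letter symbols like Cl and Br are single atoms).
Nitrogen count: 2.

2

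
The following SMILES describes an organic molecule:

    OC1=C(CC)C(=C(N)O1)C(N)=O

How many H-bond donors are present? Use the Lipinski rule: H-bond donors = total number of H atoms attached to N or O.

Donors: find every N or O and count the H atoms it carries.
  atom 1 (O): bond orders sum to 1 → 1 H
  atom 8 (N): bond orders sum to 1 → 2 H
  atom 9 (O): bond orders sum to 2 → 0 H
  atom 11 (N): bond orders sum to 1 → 2 H
  atom 12 (O): bond orders sum to 2 → 0 H
Lipinski HBD = 5.

5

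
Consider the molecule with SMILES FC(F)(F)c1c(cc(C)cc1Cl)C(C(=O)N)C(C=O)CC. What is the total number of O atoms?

Scan the SMILES for O atoms (remember two-letter symbols like Cl and Br are single atoms).
Oxygen count: 2.

2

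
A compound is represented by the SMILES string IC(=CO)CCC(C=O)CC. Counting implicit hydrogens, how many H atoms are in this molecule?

13

Walk through each heavy atom and fill implicit hydrogens from standard valence (C 4, N 3, O 2, S 2, halogen 1):
  atom 1: I (halogen, monovalent) → 0 H
  atom 2: C, bond orders sum to 4 (valence 4) → 0 H
  atom 3: C, bond orders sum to 3 (valence 4) → 1 H
  atom 4: O, bond orders sum to 1 (valence 2) → 1 H
  atom 5: C, bond orders sum to 2 (valence 4) → 2 H
  atom 6: C, bond orders sum to 2 (valence 4) → 2 H
  atom 7: C, bond orders sum to 3 (valence 4) → 1 H
  atom 8: C, bond orders sum to 3 (valence 4) → 1 H
  atom 9: O, bond orders sum to 2 (valence 2) → 0 H
  atom 10: C, bond orders sum to 2 (valence 4) → 2 H
  atom 11: C, bond orders sum to 1 (valence 4) → 3 H
Total hydrogens: 13.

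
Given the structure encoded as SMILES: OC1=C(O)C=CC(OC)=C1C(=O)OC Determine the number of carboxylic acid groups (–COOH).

0

Scan the SMILES for the carboxylic acid motif — none present.
Groups that are present: 1 ester, 1 ether, 2 hydroxyl.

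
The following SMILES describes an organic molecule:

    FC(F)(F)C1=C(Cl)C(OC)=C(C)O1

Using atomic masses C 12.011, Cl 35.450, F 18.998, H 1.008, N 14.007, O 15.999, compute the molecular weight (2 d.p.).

First, the molecular formula is C7H6ClF3O2 (counting implicit H from valence).
  C: 7 × 12.011 = 84.077
  Cl: 1 × 35.450 = 35.450
  F: 3 × 18.998 = 56.994
  H: 6 × 1.008 = 6.048
  O: 2 × 15.999 = 31.998
Sum: 7×12.011 + 1×35.450 + 3×18.998 + 6×1.008 + 2×15.999 = 214.567 → 214.57 g/mol.

214.57 g/mol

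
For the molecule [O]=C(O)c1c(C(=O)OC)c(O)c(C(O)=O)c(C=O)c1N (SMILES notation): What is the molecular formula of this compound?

Walk through each heavy atom and fill implicit hydrogens from standard valence (C 4, N 3, O 2, S 2, halogen 1); for lowercase aromatic atoms, an aromatic c carries 1 H when it has two neighbours and 0 H with three, and aromatic n carries 0 H:
  atom 1: O with explicit H count 0
  atom 2: C, bond orders sum to 4 (valence 4) → 0 H
  atom 3: O, bond orders sum to 1 (valence 2) → 1 H
  atom 4: aromatic c, 3 neighbours → 0 H
  atom 5: aromatic c, 3 neighbours → 0 H
  atom 6: C, bond orders sum to 4 (valence 4) → 0 H
  atom 7: O, bond orders sum to 2 (valence 2) → 0 H
  atom 8: O, bond orders sum to 2 (valence 2) → 0 H
  atom 9: C, bond orders sum to 1 (valence 4) → 3 H
  atom 10: aromatic c, 3 neighbours → 0 H
  atom 11: O, bond orders sum to 1 (valence 2) → 1 H
  atom 12: aromatic c, 3 neighbours → 0 H
  atom 13: C, bond orders sum to 4 (valence 4) → 0 H
  atom 14: O, bond orders sum to 1 (valence 2) → 1 H
  atom 15: O, bond orders sum to 2 (valence 2) → 0 H
  atom 16: aromatic c, 3 neighbours → 0 H
  atom 17: C, bond orders sum to 3 (valence 4) → 1 H
  atom 18: O, bond orders sum to 2 (valence 2) → 0 H
  atom 19: aromatic c, 3 neighbours → 0 H
  atom 20: N, bond orders sum to 1 (valence 3) → 2 H
Totals → C:11, H:9, N:1, O:8.

C11H9NO8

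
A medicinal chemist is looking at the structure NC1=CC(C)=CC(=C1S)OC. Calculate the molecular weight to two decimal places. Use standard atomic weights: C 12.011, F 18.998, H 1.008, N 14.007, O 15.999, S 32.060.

169.24 g/mol

First, the molecular formula is C8H11NOS (counting implicit H from valence).
  C: 8 × 12.011 = 96.088
  H: 11 × 1.008 = 11.088
  N: 1 × 14.007 = 14.007
  O: 1 × 15.999 = 15.999
  S: 1 × 32.060 = 32.060
Sum: 8×12.011 + 11×1.008 + 1×14.007 + 1×15.999 + 1×32.060 = 169.242 → 169.24 g/mol.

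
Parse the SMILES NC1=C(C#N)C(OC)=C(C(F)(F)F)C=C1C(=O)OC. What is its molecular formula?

Walk through each heavy atom and fill implicit hydrogens from standard valence (C 4, N 3, O 2, S 2, halogen 1):
  atom 1: N, bond orders sum to 1 (valence 3) → 2 H
  atom 2: C, bond orders sum to 4 (valence 4) → 0 H
  atom 3: C, bond orders sum to 4 (valence 4) → 0 H
  atom 4: C, bond orders sum to 4 (valence 4) → 0 H
  atom 5: N, bond orders sum to 3 (valence 3) → 0 H
  atom 6: C, bond orders sum to 4 (valence 4) → 0 H
  atom 7: O, bond orders sum to 2 (valence 2) → 0 H
  atom 8: C, bond orders sum to 1 (valence 4) → 3 H
  atom 9: C, bond orders sum to 4 (valence 4) → 0 H
  atom 10: C, bond orders sum to 4 (valence 4) → 0 H
  atom 11: F (halogen, monovalent) → 0 H
  atom 12: F (halogen, monovalent) → 0 H
  atom 13: F (halogen, monovalent) → 0 H
  atom 14: C, bond orders sum to 3 (valence 4) → 1 H
  atom 15: C, bond orders sum to 4 (valence 4) → 0 H
  atom 16: C, bond orders sum to 4 (valence 4) → 0 H
  atom 17: O, bond orders sum to 2 (valence 2) → 0 H
  atom 18: O, bond orders sum to 2 (valence 2) → 0 H
  atom 19: C, bond orders sum to 1 (valence 4) → 3 H
Totals → C:11, H:9, F:3, N:2, O:3.

C11H9F3N2O3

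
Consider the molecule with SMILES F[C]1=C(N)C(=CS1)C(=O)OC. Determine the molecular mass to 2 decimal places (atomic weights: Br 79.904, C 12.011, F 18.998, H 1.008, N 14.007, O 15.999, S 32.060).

175.18 g/mol

First, the molecular formula is C6H6FNO2S (counting implicit H from valence).
  C: 6 × 12.011 = 72.066
  F: 1 × 18.998 = 18.998
  H: 6 × 1.008 = 6.048
  N: 1 × 14.007 = 14.007
  O: 2 × 15.999 = 31.998
  S: 1 × 32.060 = 32.060
Sum: 6×12.011 + 1×18.998 + 6×1.008 + 1×14.007 + 2×15.999 + 1×32.060 = 175.177 → 175.18 g/mol.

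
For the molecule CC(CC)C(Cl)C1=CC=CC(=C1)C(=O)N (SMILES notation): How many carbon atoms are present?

Count every carbon token in the SMILES (each C, including those in ring-closure positions and inside branches).
Carbon count: 12.

12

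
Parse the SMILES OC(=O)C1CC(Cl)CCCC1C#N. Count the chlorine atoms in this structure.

Scan the SMILES for Cl atoms (remember two-letter symbols like Cl and Br are single atoms).
Chlorine count: 1.

1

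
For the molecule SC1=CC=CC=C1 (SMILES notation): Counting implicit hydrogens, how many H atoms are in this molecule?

6

Walk through each heavy atom and fill implicit hydrogens from standard valence (C 4, N 3, O 2, S 2, halogen 1):
  atom 1: S, bond orders sum to 1 (valence 2) → 1 H
  atom 2: C, bond orders sum to 4 (valence 4) → 0 H
  atom 3: C, bond orders sum to 3 (valence 4) → 1 H
  atom 4: C, bond orders sum to 3 (valence 4) → 1 H
  atom 5: C, bond orders sum to 3 (valence 4) → 1 H
  atom 6: C, bond orders sum to 3 (valence 4) → 1 H
  atom 7: C, bond orders sum to 3 (valence 4) → 1 H
Total hydrogens: 6.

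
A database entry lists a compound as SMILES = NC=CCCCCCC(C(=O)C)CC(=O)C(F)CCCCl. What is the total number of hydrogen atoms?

27

Walk through each heavy atom and fill implicit hydrogens from standard valence (C 4, N 3, O 2, S 2, halogen 1):
  atom 1: N, bond orders sum to 1 (valence 3) → 2 H
  atom 2: C, bond orders sum to 3 (valence 4) → 1 H
  atom 3: C, bond orders sum to 3 (valence 4) → 1 H
  atom 4: C, bond orders sum to 2 (valence 4) → 2 H
  atom 5: C, bond orders sum to 2 (valence 4) → 2 H
  atom 6: C, bond orders sum to 2 (valence 4) → 2 H
  atom 7: C, bond orders sum to 2 (valence 4) → 2 H
  atom 8: C, bond orders sum to 2 (valence 4) → 2 H
  atom 9: C, bond orders sum to 3 (valence 4) → 1 H
  atom 10: C, bond orders sum to 4 (valence 4) → 0 H
  atom 11: O, bond orders sum to 2 (valence 2) → 0 H
  atom 12: C, bond orders sum to 1 (valence 4) → 3 H
  atom 13: C, bond orders sum to 2 (valence 4) → 2 H
  atom 14: C, bond orders sum to 4 (valence 4) → 0 H
  atom 15: O, bond orders sum to 2 (valence 2) → 0 H
  atom 16: C, bond orders sum to 3 (valence 4) → 1 H
  atom 17: F (halogen, monovalent) → 0 H
  atom 18: C, bond orders sum to 2 (valence 4) → 2 H
  atom 19: C, bond orders sum to 2 (valence 4) → 2 H
  atom 20: C, bond orders sum to 2 (valence 4) → 2 H
  atom 21: Cl (halogen, monovalent) → 0 H
Total hydrogens: 27.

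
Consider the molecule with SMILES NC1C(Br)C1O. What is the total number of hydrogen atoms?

Walk through each heavy atom and fill implicit hydrogens from standard valence (C 4, N 3, O 2, S 2, halogen 1):
  atom 1: N, bond orders sum to 1 (valence 3) → 2 H
  atom 2: C, bond orders sum to 3 (valence 4) → 1 H
  atom 3: C, bond orders sum to 3 (valence 4) → 1 H
  atom 4: Br (halogen, monovalent) → 0 H
  atom 5: C, bond orders sum to 3 (valence 4) → 1 H
  atom 6: O, bond orders sum to 1 (valence 2) → 1 H
Total hydrogens: 6.

6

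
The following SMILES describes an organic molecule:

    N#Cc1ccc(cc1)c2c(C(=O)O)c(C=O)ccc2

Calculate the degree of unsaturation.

12

Molecular formula: C15H9NO3.
DoU = (2C + 2 + N − H − X) / 2, where X is the halogen count and O/S are ignored.
    = (2·15 + 2 + 1 − 9 − 0) / 2 = 24 / 2 = 12.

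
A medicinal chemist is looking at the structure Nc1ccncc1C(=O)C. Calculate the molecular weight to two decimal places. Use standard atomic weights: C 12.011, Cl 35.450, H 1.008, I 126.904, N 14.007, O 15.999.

First, the molecular formula is C7H8N2O (counting implicit H from valence).
  C: 7 × 12.011 = 84.077
  H: 8 × 1.008 = 8.064
  N: 2 × 14.007 = 28.014
  O: 1 × 15.999 = 15.999
Sum: 7×12.011 + 8×1.008 + 2×14.007 + 1×15.999 = 136.154 → 136.15 g/mol.

136.15 g/mol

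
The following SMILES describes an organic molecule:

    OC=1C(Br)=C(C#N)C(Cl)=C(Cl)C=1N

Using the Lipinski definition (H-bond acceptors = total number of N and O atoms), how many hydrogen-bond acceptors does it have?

N atoms: 2; O atoms: 1.
Lipinski HBA = 2 + 1 = 3.

3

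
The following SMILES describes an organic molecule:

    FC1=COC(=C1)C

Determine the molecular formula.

C5H5FO

Walk through each heavy atom and fill implicit hydrogens from standard valence (C 4, N 3, O 2, S 2, halogen 1):
  atom 1: F (halogen, monovalent) → 0 H
  atom 2: C, bond orders sum to 4 (valence 4) → 0 H
  atom 3: C, bond orders sum to 3 (valence 4) → 1 H
  atom 4: O, bond orders sum to 2 (valence 2) → 0 H
  atom 5: C, bond orders sum to 4 (valence 4) → 0 H
  atom 6: C, bond orders sum to 3 (valence 4) → 1 H
  atom 7: C, bond orders sum to 1 (valence 4) → 3 H
Totals → C:5, H:5, F:1, O:1.
In Hill order: C5H5FO.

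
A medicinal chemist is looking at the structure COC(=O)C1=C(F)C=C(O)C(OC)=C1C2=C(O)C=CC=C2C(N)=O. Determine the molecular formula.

C16H14FNO6

Walk through each heavy atom and fill implicit hydrogens from standard valence (C 4, N 3, O 2, S 2, halogen 1):
  atom 1: C, bond orders sum to 1 (valence 4) → 3 H
  atom 2: O, bond orders sum to 2 (valence 2) → 0 H
  atom 3: C, bond orders sum to 4 (valence 4) → 0 H
  atom 4: O, bond orders sum to 2 (valence 2) → 0 H
  atom 5: C, bond orders sum to 4 (valence 4) → 0 H
  atom 6: C, bond orders sum to 4 (valence 4) → 0 H
  atom 7: F (halogen, monovalent) → 0 H
  atom 8: C, bond orders sum to 3 (valence 4) → 1 H
  atom 9: C, bond orders sum to 4 (valence 4) → 0 H
  atom 10: O, bond orders sum to 1 (valence 2) → 1 H
  atom 11: C, bond orders sum to 4 (valence 4) → 0 H
  atom 12: O, bond orders sum to 2 (valence 2) → 0 H
  atom 13: C, bond orders sum to 1 (valence 4) → 3 H
  atom 14: C, bond orders sum to 4 (valence 4) → 0 H
  atom 15: C, bond orders sum to 4 (valence 4) → 0 H
  atom 16: C, bond orders sum to 4 (valence 4) → 0 H
  atom 17: O, bond orders sum to 1 (valence 2) → 1 H
  atom 18: C, bond orders sum to 3 (valence 4) → 1 H
  atom 19: C, bond orders sum to 3 (valence 4) → 1 H
  atom 20: C, bond orders sum to 3 (valence 4) → 1 H
  atom 21: C, bond orders sum to 4 (valence 4) → 0 H
  atom 22: C, bond orders sum to 4 (valence 4) → 0 H
  atom 23: N, bond orders sum to 1 (valence 3) → 2 H
  atom 24: O, bond orders sum to 2 (valence 2) → 0 H
Totals → C:16, H:14, F:1, N:1, O:6.
In Hill order: C16H14FNO6.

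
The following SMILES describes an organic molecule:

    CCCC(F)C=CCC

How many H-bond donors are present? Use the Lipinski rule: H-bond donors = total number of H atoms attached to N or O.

Donors: find every N or O and count the H atoms it carries.
  (no N or O atoms present)
Lipinski HBD = 0.

0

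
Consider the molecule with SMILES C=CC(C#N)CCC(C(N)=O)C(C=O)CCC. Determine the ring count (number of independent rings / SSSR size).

In SMILES, each pair of matching ring-closure digits denotes one ring-closing bond; the number of such bonds equals the number of independent rings.
Ring-closure bonds here: 0.

0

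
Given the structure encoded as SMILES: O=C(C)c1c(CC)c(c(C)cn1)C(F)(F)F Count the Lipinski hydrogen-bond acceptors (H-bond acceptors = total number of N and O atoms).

2

N atoms: 1; O atoms: 1.
Lipinski HBA = 1 + 1 = 2.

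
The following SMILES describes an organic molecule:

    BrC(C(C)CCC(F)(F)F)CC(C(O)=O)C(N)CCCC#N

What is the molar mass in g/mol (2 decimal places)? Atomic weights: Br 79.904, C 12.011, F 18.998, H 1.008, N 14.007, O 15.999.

First, the molecular formula is C14H22BrF3N2O2 (counting implicit H from valence).
  Br: 1 × 79.904 = 79.904
  C: 14 × 12.011 = 168.154
  F: 3 × 18.998 = 56.994
  H: 22 × 1.008 = 22.176
  N: 2 × 14.007 = 28.014
  O: 2 × 15.999 = 31.998
Sum: 1×79.904 + 14×12.011 + 3×18.998 + 22×1.008 + 2×14.007 + 2×15.999 = 387.240 → 387.24 g/mol.

387.24 g/mol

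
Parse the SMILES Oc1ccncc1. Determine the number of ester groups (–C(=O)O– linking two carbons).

Scan the SMILES for the ester motif — none present.
Groups that are present: 1 hydroxyl.

0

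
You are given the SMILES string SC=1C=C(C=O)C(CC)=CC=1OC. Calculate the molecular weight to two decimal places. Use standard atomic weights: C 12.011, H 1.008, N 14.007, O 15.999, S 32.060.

196.26 g/mol

First, the molecular formula is C10H12O2S (counting implicit H from valence).
  C: 10 × 12.011 = 120.110
  H: 12 × 1.008 = 12.096
  O: 2 × 15.999 = 31.998
  S: 1 × 32.060 = 32.060
Sum: 10×12.011 + 12×1.008 + 2×15.999 + 1×32.060 = 196.264 → 196.26 g/mol.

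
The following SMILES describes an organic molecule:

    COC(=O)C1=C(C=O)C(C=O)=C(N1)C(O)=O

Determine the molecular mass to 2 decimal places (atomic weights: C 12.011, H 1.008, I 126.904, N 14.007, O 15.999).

First, the molecular formula is C9H7NO6 (counting implicit H from valence).
  C: 9 × 12.011 = 108.099
  H: 7 × 1.008 = 7.056
  N: 1 × 14.007 = 14.007
  O: 6 × 15.999 = 95.994
Sum: 9×12.011 + 7×1.008 + 1×14.007 + 6×15.999 = 225.156 → 225.16 g/mol.

225.16 g/mol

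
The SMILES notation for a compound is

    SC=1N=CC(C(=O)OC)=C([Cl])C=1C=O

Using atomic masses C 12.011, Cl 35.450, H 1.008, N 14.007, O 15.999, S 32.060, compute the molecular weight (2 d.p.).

First, the molecular formula is C8H6ClNO3S (counting implicit H from valence).
  C: 8 × 12.011 = 96.088
  Cl: 1 × 35.450 = 35.450
  H: 6 × 1.008 = 6.048
  N: 1 × 14.007 = 14.007
  O: 3 × 15.999 = 47.997
  S: 1 × 32.060 = 32.060
Sum: 8×12.011 + 1×35.450 + 6×1.008 + 1×14.007 + 3×15.999 + 1×32.060 = 231.650 → 231.65 g/mol.

231.65 g/mol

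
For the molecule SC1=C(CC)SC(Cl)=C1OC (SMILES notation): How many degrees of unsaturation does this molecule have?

3

Degree of unsaturation = (number of rings) + (number of π bonds).
Ring closures in the SMILES: 1.
π bonds: 2 double bonds (each 1 DoU) → 2 DoU from unsaturation.
Total DoU = 1 + 2 = 3.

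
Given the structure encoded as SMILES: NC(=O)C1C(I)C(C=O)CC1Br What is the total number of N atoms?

Scan the SMILES for N atoms (remember two-letter symbols like Cl and Br are single atoms).
Nitrogen count: 1.

1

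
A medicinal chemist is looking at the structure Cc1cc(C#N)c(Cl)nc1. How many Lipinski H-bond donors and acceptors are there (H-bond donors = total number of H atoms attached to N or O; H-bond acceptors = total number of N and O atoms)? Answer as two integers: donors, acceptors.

0, 2

Donors: find every N or O and count the H atoms it carries.
  atom 6 (N): bond orders sum to 3 → 0 H
  atom 9 (N): bond orders sum to 3 → 0 H
Lipinski HBD = 0.
Acceptors: N atoms = 2, O atoms = 0 → HBA = 2.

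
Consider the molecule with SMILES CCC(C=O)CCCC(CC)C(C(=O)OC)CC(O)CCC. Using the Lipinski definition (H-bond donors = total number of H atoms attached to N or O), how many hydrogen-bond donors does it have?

1

Donors: find every N or O and count the H atoms it carries.
  atom 5 (O): bond orders sum to 2 → 0 H
  atom 14 (O): bond orders sum to 2 → 0 H
  atom 15 (O): bond orders sum to 2 → 0 H
  atom 19 (O): bond orders sum to 1 → 1 H
Lipinski HBD = 1.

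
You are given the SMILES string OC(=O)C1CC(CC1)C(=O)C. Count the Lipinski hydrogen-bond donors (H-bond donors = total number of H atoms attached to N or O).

Donors: find every N or O and count the H atoms it carries.
  atom 1 (O): bond orders sum to 1 → 1 H
  atom 3 (O): bond orders sum to 2 → 0 H
  atom 10 (O): bond orders sum to 2 → 0 H
Lipinski HBD = 1.

1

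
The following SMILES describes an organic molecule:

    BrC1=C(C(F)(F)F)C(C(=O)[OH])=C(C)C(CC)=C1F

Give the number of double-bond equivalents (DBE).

Degree of unsaturation = (number of rings) + (number of π bonds).
Ring closures in the SMILES: 1.
π bonds: 4 double bonds (each 1 DoU) → 4 DoU from unsaturation.
Total DoU = 1 + 4 = 5.

5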